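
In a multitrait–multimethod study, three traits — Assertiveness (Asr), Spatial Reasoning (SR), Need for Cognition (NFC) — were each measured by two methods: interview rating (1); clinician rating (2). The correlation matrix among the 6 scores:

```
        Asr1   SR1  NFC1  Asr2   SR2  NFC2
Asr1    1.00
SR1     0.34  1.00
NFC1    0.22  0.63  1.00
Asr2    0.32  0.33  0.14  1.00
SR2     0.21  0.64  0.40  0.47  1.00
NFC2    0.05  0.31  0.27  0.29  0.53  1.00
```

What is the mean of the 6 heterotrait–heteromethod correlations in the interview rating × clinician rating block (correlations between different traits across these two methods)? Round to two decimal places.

HTHM values (method 1 × method 2): 0.21, 0.05, 0.33, 0.31, 0.14, 0.40; mean = 1.44/6 = 0.24.

0.24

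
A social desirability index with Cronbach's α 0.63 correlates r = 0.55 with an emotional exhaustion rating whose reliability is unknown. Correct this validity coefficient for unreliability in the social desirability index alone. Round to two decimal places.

Single correction: r_c = r_obs / √r_xx = 0.55 / √0.63 = 0.55 / 0.7937 ≈ 0.69.

0.69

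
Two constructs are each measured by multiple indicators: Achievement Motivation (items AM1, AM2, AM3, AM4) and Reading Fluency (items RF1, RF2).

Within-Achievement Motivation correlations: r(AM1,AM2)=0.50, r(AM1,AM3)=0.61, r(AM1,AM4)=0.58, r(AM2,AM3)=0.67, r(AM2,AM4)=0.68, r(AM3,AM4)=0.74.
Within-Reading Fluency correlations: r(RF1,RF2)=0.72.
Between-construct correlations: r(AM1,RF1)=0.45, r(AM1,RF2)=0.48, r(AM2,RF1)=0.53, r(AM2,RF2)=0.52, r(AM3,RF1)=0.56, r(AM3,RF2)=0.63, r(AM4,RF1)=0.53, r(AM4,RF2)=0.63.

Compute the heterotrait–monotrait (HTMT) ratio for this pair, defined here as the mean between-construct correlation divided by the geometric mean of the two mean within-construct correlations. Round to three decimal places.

0.804

Between-construct mean = 4.33/8 = 0.5413.
Mean within-AM = 3.78/6 = 0.6300; mean within-RF = 0.72/1 = 0.7200.
Geometric mean = √(0.6300 × 0.7200) = 0.6735.
HTMT = 0.5413 / 0.6735 = 0.804.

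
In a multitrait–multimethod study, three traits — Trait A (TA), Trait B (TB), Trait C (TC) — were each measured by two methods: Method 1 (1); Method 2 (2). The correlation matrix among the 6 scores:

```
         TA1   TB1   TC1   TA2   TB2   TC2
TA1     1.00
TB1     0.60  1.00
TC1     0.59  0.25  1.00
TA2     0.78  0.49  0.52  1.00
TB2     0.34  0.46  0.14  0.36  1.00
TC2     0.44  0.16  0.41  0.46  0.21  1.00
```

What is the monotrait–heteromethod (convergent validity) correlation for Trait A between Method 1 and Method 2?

0.78

Same trait (TA), different methods: r(TA1, TA2) = 0.78.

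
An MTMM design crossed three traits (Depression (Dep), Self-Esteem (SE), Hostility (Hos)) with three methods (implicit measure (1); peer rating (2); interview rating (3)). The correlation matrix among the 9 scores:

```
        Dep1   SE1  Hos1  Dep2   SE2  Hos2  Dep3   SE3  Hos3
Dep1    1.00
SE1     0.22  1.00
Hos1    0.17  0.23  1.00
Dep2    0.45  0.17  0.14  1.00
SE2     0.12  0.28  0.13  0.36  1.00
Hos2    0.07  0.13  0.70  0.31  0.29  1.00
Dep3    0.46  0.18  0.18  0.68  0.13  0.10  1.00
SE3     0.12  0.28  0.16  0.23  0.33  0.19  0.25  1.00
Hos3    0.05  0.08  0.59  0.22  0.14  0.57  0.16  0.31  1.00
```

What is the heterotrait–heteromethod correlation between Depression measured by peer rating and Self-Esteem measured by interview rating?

Different traits and methods: r(Dep2, SE3) = 0.23.

0.23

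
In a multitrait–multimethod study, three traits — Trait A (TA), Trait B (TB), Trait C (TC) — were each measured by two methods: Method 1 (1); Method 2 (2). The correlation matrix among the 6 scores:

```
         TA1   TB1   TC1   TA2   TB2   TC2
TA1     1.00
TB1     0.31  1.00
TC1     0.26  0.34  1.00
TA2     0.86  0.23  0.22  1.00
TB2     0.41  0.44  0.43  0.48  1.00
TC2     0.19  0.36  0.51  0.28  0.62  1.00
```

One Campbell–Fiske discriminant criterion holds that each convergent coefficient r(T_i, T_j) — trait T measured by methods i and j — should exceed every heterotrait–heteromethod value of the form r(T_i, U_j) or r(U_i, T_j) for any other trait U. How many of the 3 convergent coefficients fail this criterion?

Each convergent coefficient versus the relevant comparison correlations:
TA (methods 1·2): 0.86 vs {0.41, 0.23, 0.19, 0.22} → pass.
TB (methods 1·2): 0.44 vs {0.23, 0.41, 0.36, 0.43} → pass.
TC (methods 1·2): 0.51 vs {0.22, 0.19, 0.43, 0.36} → pass.
0 of 3 fail.

0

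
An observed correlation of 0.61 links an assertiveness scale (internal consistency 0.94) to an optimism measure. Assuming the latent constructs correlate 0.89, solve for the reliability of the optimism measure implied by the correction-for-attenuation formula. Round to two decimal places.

r_true = r_obs / √(r_xx · r_yy) ⇒ 0.89 = 0.61 / √(0.94 · r_yy).
√(0.94 · r_yy) = 0.61 / 0.89 = 0.6854; 0.94 · r_yy = 0.4698; r_yy = 0.4698 / 0.94 ≈ 0.50.

0.50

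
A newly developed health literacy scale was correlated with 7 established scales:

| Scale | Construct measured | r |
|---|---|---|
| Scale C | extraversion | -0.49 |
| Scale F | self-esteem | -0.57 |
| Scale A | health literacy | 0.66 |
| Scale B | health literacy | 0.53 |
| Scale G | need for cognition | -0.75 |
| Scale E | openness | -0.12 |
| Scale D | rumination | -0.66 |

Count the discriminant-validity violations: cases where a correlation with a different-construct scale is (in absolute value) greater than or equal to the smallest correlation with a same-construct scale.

3

Convergent (same construct = health literacy): Scale A, Scale B.
Smallest convergent = 0.53. Discriminant |r|: 0.49, 0.57, 0.75, 0.12, 0.66; count ≥ 0.53 → 3.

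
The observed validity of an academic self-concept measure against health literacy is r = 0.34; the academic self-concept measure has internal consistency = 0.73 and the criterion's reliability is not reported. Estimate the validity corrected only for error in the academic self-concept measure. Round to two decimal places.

0.40

Single correction: r_c = r_obs / √r_xx = 0.34 / √0.73 = 0.34 / 0.8544 ≈ 0.40.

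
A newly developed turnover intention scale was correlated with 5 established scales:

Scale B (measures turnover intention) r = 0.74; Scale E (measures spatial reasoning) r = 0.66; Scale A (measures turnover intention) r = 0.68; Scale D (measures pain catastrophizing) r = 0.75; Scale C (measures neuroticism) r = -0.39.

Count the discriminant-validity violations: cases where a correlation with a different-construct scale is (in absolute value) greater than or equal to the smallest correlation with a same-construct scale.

1

Convergent (same construct = turnover intention): Scale B, Scale A.
Smallest convergent = 0.68. Discriminant |r|: 0.66, 0.75, 0.39; count ≥ 0.68 → 1.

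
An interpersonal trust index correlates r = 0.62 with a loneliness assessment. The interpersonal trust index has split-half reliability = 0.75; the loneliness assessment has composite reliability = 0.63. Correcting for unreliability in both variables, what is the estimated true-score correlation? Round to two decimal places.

r_true = r_obs / √(r_xx · r_yy) = 0.62 / √(0.75 × 0.63) = 0.62 / √0.4725 = 0.62 / 0.6874 ≈ 0.90.

0.90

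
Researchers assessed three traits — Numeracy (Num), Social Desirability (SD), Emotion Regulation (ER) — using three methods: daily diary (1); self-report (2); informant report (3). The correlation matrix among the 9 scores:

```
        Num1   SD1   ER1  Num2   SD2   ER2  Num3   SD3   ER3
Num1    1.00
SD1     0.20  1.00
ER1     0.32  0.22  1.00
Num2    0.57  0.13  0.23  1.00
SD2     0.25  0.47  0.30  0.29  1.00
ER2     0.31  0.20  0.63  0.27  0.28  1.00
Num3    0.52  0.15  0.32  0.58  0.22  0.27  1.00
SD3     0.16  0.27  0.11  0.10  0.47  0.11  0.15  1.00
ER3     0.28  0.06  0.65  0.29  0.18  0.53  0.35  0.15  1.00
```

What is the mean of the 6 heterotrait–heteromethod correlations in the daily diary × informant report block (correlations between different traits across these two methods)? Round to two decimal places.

HTHM values (method 1 × method 3): 0.16, 0.28, 0.15, 0.06, 0.32, 0.11; mean = 1.08/6 = 0.18.

0.18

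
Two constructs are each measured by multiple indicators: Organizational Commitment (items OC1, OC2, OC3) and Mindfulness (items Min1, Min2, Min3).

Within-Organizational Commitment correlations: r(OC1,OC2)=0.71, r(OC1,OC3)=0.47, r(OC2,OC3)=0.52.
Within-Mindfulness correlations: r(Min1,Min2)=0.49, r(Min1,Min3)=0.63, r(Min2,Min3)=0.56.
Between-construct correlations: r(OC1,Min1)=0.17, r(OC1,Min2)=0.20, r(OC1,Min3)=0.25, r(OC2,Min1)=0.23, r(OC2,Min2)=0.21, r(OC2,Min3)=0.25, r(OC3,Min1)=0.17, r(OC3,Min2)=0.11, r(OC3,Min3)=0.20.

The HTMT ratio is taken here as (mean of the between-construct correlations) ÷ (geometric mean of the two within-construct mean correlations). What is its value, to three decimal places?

Mean between = 1.79/9 = 0.1989.
Mean within-OC = 1.70/3 = 0.5667; mean within-Min = 1.68/3 = 0.5600.
Geometric mean = √(0.5667 × 0.5600) = 0.5633.
HTMT = 0.1989 / 0.5633 = 0.353.

0.353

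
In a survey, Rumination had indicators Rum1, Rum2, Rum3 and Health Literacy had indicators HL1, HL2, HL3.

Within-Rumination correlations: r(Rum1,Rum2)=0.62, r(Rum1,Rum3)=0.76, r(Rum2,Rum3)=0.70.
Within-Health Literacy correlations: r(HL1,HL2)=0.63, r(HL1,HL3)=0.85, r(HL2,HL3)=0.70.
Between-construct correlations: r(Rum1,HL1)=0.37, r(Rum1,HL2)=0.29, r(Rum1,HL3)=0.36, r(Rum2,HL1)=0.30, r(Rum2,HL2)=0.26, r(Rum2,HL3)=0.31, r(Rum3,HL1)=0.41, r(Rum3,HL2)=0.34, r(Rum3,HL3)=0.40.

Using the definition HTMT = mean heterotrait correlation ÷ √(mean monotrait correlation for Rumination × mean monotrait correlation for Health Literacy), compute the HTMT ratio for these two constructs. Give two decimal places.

Mean heterotrait r = 3.04/9 = 0.3378.
Mean within-Rum = 2.08/3 = 0.6933; mean within-HL = 2.18/3 = 0.7267.
Geometric mean = √(0.6933 × 0.7267) = 0.7098.
HTMT = 0.3378 / 0.7098 = 0.48.

0.48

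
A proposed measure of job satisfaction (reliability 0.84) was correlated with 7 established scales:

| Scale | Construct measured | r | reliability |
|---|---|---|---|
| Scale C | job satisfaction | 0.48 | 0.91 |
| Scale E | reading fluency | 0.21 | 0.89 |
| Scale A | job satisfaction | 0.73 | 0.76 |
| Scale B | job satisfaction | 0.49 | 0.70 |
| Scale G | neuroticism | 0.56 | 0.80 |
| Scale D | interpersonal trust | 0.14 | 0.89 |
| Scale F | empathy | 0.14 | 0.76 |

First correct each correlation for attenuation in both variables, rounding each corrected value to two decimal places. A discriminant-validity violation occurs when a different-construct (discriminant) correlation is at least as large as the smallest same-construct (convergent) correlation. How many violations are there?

Disattenuated r (r / √(r_scale · r_new)):
  Scale C (conv): 0.48 / √(0.91·0.84) = 0.55
  Scale E (disc): 0.21 / √(0.89·0.84) = 0.24
  Scale A (conv): 0.73 / √(0.76·0.84) = 0.91
  Scale B (conv): 0.49 / √(0.70·0.84) = 0.64
  Scale G (disc): 0.56 / √(0.80·0.84) = 0.68
  Scale D (disc): 0.14 / √(0.89·0.84) = 0.16
  Scale F (disc): 0.14 / √(0.76·0.84) = 0.18
Smallest convergent = 0.55. Discriminant values: 0.24, 0.68, 0.16, 0.18; count ≥ 0.55 → 1.

1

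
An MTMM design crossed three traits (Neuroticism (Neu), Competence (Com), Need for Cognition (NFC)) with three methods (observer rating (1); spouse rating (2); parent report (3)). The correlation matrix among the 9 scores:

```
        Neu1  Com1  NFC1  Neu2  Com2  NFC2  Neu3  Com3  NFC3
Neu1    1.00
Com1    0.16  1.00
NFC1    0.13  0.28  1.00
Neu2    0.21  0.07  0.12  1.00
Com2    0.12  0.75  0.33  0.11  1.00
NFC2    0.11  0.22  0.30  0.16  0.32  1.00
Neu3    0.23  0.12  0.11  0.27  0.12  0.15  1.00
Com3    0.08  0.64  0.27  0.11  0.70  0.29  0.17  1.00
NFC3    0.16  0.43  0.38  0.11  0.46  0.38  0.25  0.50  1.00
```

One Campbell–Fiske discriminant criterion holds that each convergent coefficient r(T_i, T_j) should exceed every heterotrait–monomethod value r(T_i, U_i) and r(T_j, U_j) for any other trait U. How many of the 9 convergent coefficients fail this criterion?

4

Checking each validity diagonal entry against its comparison values:
Neu (methods 1·2): 0.21 vs {0.16, 0.11, 0.13, 0.16} → pass.
Neu (methods 1·3): 0.23 vs {0.16, 0.17, 0.13, 0.25} → fail.
Neu (methods 2·3): 0.27 vs {0.11, 0.17, 0.16, 0.25} → pass.
Com (methods 1·2): 0.75 vs {0.16, 0.11, 0.28, 0.32} → pass.
Com (methods 1·3): 0.64 vs {0.16, 0.17, 0.28, 0.50} → pass.
Com (methods 2·3): 0.70 vs {0.11, 0.17, 0.32, 0.50} → pass.
NFC (methods 1·2): 0.30 vs {0.13, 0.16, 0.28, 0.32} → fail.
NFC (methods 1·3): 0.38 vs {0.13, 0.25, 0.28, 0.50} → fail.
NFC (methods 2·3): 0.38 vs {0.16, 0.25, 0.32, 0.50} → fail.
4 of 9 fail.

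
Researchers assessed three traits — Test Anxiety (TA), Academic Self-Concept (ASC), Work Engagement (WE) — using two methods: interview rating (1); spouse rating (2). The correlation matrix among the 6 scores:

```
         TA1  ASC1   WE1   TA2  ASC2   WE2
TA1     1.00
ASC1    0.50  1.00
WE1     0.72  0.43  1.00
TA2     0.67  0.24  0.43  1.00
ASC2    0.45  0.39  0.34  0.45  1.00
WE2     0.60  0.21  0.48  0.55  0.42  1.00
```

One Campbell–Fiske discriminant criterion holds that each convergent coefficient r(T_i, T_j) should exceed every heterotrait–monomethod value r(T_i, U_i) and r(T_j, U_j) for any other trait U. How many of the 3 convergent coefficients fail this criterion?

3

Checking each validity diagonal entry against its comparison values:
TA (methods 1·2): 0.67 vs {0.50, 0.45, 0.72, 0.55} → fail.
ASC (methods 1·2): 0.39 vs {0.50, 0.45, 0.43, 0.42} → fail.
WE (methods 1·2): 0.48 vs {0.72, 0.55, 0.43, 0.42} → fail.
3 of 3 fail.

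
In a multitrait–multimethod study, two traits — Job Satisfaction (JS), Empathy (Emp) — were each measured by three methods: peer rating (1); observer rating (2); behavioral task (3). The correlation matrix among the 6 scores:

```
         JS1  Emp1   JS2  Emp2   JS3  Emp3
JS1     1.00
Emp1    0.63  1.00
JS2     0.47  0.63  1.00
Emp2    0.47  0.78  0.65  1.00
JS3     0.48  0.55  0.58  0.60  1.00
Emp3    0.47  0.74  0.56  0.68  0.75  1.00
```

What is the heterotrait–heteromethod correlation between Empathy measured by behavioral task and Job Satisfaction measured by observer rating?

Different traits and methods: r(Emp3, JS2) = 0.56.

0.56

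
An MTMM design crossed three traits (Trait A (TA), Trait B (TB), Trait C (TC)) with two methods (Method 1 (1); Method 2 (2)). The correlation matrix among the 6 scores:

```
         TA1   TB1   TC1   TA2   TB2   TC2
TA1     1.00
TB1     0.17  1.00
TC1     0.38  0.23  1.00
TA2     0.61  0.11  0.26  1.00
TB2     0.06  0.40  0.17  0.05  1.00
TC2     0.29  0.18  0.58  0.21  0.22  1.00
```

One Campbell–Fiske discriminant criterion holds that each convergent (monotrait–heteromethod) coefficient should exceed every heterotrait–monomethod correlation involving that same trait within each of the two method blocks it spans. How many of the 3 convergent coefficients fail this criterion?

Convergent coefficients and their comparison sets:
TA (methods 1·2): 0.61 vs {0.17, 0.05, 0.38, 0.21} → pass.
TB (methods 1·2): 0.40 vs {0.17, 0.05, 0.23, 0.22} → pass.
TC (methods 1·2): 0.58 vs {0.38, 0.21, 0.23, 0.22} → pass.
0 of 3 fail.

0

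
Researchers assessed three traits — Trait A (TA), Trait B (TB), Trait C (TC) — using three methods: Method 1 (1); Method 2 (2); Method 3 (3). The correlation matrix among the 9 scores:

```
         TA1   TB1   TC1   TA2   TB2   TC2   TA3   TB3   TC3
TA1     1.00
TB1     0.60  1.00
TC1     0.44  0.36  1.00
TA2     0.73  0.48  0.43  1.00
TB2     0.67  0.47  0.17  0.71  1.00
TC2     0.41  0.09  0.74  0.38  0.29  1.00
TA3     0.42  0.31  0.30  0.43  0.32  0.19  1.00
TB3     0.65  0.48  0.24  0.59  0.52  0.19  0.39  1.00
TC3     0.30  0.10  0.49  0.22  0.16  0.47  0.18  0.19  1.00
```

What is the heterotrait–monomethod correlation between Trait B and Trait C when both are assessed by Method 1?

Different traits, same method: r(TB1, TC1) = 0.36.

0.36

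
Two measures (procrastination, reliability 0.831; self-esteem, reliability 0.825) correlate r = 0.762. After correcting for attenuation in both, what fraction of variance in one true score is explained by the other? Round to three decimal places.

0.847

Disattenuated r = 0.762 / √(0.831 × 0.825) = 0.762 / 0.8280 = 0.9203.
Shared true-score variance = 0.9203² = 0.8470 ≈ 0.847.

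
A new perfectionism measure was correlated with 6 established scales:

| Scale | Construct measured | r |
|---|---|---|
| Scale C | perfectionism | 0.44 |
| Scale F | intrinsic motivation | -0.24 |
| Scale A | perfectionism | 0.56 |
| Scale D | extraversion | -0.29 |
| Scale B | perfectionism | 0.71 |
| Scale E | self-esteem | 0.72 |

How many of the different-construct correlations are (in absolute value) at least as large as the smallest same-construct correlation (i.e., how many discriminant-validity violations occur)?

1

Convergent (same construct = perfectionism): Scale C, Scale A, Scale B.
Smallest convergent = 0.44. Discriminant |r|: 0.24, 0.29, 0.72; count ≥ 0.44 → 1.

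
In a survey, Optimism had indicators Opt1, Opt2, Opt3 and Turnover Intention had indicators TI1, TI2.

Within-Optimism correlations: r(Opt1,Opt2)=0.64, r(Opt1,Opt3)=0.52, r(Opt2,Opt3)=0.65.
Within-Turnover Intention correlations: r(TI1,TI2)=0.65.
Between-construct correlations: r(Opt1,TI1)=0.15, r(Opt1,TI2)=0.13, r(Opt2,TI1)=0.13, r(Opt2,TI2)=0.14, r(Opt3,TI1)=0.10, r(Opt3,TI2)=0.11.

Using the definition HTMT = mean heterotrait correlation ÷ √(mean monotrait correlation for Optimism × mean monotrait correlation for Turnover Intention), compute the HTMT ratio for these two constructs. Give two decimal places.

Between-construct mean = 0.76/6 = 0.1267.
Mean within-Opt = 1.81/3 = 0.6033; mean within-TI = 0.65/1 = 0.6500.
Geometric mean = √(0.6033 × 0.6500) = 0.6262.
HTMT = 0.1267 / 0.6262 = 0.20.

0.20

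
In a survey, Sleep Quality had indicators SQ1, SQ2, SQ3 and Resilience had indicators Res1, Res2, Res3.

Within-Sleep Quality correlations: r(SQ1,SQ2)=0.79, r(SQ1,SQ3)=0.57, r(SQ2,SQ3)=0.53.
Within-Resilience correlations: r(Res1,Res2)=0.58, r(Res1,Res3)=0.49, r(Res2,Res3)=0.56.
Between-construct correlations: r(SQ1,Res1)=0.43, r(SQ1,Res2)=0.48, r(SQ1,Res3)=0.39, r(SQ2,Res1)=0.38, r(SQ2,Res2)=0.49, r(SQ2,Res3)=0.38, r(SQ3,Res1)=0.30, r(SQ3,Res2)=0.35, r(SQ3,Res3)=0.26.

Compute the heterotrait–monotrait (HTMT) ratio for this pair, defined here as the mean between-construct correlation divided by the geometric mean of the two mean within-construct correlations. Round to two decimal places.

0.66

Mean heterotrait r = 3.46/9 = 0.3844.
Mean within-SQ = 1.89/3 = 0.6300; mean within-Res = 1.63/3 = 0.5433.
Geometric mean = √(0.6300 × 0.5433) = 0.5850.
HTMT = 0.3844 / 0.5850 = 0.66.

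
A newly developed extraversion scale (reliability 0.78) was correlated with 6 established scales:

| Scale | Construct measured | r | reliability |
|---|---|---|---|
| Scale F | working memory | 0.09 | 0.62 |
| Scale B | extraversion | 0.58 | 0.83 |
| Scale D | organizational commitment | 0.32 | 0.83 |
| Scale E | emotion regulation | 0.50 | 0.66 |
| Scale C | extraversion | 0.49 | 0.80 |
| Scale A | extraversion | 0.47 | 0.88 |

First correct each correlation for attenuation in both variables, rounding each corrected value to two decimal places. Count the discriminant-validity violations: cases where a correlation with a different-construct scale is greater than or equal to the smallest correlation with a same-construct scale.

Disattenuated r (r / √(r_scale · r_new)):
  Scale F (disc): 0.09 / √(0.62·0.78) = 0.13
  Scale B (conv): 0.58 / √(0.83·0.78) = 0.72
  Scale D (disc): 0.32 / √(0.83·0.78) = 0.40
  Scale E (disc): 0.50 / √(0.66·0.78) = 0.70
  Scale C (conv): 0.49 / √(0.80·0.78) = 0.62
  Scale A (conv): 0.47 / √(0.88·0.78) = 0.57
Smallest convergent = 0.57. Discriminant values: 0.13, 0.40, 0.70; count ≥ 0.57 → 1.

1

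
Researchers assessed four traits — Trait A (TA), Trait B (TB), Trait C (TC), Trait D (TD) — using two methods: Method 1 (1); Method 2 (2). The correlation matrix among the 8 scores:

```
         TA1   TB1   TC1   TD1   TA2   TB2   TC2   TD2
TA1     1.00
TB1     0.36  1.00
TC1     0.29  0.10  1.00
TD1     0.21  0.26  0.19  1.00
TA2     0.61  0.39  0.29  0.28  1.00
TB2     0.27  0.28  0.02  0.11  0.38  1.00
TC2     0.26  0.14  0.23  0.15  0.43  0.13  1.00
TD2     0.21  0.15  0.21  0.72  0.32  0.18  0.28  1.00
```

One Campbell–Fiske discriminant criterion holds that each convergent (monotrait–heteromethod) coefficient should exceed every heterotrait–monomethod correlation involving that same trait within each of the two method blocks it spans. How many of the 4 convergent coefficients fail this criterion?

2

Each convergent coefficient versus the relevant comparison correlations:
TA (methods 1·2): 0.61 vs {0.36, 0.38, 0.29, 0.43, 0.21, 0.32} → pass.
TB (methods 1·2): 0.28 vs {0.36, 0.38, 0.10, 0.13, 0.26, 0.18} → fail.
TC (methods 1·2): 0.23 vs {0.29, 0.43, 0.10, 0.13, 0.19, 0.28} → fail.
TD (methods 1·2): 0.72 vs {0.21, 0.32, 0.26, 0.18, 0.19, 0.28} → pass.
2 of 4 fail.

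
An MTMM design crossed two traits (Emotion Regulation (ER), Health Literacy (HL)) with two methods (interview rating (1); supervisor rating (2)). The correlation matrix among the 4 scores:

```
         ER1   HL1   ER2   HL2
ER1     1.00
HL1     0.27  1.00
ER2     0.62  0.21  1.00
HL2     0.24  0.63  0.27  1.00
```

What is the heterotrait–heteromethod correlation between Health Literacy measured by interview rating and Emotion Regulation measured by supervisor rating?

0.21

Different traits and methods: r(HL1, ER2) = 0.21.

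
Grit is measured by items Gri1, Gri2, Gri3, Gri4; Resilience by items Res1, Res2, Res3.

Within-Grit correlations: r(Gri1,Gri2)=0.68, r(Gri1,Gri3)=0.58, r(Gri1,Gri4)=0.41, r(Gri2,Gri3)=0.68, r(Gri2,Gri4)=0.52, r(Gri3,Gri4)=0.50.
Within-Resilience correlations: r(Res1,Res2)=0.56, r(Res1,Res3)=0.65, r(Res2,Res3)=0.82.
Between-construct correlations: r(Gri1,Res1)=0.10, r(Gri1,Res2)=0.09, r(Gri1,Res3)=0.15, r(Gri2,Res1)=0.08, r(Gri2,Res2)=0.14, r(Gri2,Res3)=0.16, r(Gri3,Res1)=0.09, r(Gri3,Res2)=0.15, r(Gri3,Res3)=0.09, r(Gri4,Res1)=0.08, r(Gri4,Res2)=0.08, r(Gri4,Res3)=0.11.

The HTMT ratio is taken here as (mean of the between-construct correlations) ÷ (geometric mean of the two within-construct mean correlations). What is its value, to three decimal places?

Between-construct mean = 1.32/12 = 0.1100.
Mean within-Gri = 3.37/6 = 0.5617; mean within-Res = 2.03/3 = 0.6767.
Geometric mean = √(0.5617 × 0.6767) = 0.6165.
HTMT = 0.1100 / 0.6165 = 0.178.

0.178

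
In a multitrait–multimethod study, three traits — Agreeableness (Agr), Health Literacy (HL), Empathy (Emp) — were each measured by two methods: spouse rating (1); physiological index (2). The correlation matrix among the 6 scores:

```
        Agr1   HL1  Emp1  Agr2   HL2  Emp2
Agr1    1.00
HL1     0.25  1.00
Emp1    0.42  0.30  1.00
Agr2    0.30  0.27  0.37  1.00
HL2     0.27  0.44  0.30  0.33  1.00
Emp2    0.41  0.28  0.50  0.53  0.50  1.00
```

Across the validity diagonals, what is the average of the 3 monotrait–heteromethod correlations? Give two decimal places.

0.41

Convergent values: 0.30, 0.44, 0.50; mean = 1.24/3 = 0.41.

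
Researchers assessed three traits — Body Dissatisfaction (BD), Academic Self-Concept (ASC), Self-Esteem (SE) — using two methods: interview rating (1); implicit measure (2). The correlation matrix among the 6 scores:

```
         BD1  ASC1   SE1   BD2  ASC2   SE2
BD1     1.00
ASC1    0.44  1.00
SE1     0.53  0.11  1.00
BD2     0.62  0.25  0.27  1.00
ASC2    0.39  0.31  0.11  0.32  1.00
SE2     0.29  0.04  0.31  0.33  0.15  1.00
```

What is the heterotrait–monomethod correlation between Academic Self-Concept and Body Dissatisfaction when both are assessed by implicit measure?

Different traits, same method: r(ASC2, BD2) = 0.32.

0.32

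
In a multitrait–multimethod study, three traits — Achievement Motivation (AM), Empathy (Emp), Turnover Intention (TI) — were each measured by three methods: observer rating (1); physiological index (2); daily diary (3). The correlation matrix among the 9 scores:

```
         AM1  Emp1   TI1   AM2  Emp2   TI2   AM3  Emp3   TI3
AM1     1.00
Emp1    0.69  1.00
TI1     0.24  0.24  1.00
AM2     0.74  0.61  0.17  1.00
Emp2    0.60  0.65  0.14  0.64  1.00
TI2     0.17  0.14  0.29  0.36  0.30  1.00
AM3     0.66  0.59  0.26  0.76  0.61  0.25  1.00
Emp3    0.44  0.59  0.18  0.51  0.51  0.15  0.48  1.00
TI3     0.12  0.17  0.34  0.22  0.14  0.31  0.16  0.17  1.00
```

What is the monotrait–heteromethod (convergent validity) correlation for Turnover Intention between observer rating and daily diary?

0.34

Same trait (TI), different methods: r(TI1, TI3) = 0.34.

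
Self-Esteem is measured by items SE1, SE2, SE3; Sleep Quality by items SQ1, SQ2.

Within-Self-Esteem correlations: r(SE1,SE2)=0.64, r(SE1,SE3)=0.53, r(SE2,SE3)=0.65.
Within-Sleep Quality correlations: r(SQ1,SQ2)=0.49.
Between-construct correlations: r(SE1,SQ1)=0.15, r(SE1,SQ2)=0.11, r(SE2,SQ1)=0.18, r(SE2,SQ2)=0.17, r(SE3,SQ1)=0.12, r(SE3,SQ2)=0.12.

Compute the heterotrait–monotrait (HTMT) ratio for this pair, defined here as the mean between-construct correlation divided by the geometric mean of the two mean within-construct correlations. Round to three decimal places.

Between-construct mean = 0.85/6 = 0.1417.
Mean within-SE = 1.82/3 = 0.6067; mean within-SQ = 0.49/1 = 0.4900.
Geometric mean = √(0.6067 × 0.4900) = 0.5452.
HTMT = 0.1417 / 0.5452 = 0.260.

0.260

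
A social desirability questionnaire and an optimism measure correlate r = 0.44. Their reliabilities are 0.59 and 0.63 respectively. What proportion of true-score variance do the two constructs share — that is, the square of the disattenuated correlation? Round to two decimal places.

0.52

Disattenuated r = 0.44 / √(0.59 × 0.63) = 0.44 / 0.6097 = 0.7217.
Shared true-score variance = 0.7217² = 0.5209 ≈ 0.52.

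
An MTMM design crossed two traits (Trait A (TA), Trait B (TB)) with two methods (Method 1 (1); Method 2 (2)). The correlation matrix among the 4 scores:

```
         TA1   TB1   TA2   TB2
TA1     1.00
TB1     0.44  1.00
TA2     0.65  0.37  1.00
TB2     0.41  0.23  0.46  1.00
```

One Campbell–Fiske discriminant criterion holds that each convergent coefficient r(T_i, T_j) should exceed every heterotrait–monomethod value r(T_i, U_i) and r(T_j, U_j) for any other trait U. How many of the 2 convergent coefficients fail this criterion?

1

Checking each validity diagonal entry against its comparison values:
TA (methods 1·2): 0.65 vs {0.44, 0.46} → pass.
TB (methods 1·2): 0.23 vs {0.44, 0.46} → fail.
1 of 2 fail.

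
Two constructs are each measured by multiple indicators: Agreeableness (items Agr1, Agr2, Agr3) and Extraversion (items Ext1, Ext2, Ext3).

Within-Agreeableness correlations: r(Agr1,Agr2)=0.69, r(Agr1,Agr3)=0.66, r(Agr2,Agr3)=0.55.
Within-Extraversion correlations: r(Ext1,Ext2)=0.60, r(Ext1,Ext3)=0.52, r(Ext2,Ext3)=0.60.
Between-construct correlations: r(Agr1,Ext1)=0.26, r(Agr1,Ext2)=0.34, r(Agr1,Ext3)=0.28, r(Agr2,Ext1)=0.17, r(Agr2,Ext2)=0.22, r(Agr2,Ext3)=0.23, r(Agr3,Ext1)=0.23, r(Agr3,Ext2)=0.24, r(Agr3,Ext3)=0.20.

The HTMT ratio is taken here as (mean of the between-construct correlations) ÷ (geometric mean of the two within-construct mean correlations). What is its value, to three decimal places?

0.400

Mean heterotrait r = 2.17/9 = 0.2411.
Mean within-Agr = 1.90/3 = 0.6333; mean within-Ext = 1.72/3 = 0.5733.
Geometric mean = √(0.6333 × 0.5733) = 0.6026.
HTMT = 0.2411 / 0.6026 = 0.400.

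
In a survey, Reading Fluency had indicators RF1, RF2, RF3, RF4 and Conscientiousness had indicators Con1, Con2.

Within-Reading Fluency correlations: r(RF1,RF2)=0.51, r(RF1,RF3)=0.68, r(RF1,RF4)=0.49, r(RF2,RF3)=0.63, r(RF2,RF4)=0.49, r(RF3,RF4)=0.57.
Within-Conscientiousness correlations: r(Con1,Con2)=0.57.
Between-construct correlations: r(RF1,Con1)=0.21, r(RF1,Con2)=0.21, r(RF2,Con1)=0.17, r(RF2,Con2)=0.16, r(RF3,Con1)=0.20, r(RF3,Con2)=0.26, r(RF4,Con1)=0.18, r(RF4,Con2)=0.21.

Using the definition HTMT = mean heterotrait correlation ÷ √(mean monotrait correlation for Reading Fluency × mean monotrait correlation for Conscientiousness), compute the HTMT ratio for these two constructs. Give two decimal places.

Mean heterotrait r = 1.60/8 = 0.2000.
Mean within-RF = 3.37/6 = 0.5617; mean within-Con = 0.57/1 = 0.5700.
Geometric mean = √(0.5617 × 0.5700) = 0.5658.
HTMT = 0.2000 / 0.5658 = 0.35.

0.35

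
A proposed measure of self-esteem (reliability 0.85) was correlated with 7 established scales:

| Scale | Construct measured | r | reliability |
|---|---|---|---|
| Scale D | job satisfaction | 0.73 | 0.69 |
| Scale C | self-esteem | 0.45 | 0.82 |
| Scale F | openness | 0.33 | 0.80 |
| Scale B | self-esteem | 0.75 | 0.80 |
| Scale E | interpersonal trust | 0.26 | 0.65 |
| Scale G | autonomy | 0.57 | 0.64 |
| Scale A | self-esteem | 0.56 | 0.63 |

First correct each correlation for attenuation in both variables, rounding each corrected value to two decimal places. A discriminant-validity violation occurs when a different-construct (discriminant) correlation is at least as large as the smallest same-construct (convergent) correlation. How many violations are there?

Disattenuated r (r / √(r_scale · r_new)):
  Scale D (disc): 0.73 / √(0.69·0.85) = 0.95
  Scale C (conv): 0.45 / √(0.82·0.85) = 0.54
  Scale F (disc): 0.33 / √(0.80·0.85) = 0.40
  Scale B (conv): 0.75 / √(0.80·0.85) = 0.91
  Scale E (disc): 0.26 / √(0.65·0.85) = 0.35
  Scale G (disc): 0.57 / √(0.64·0.85) = 0.77
  Scale A (conv): 0.56 / √(0.63·0.85) = 0.77
Smallest convergent = 0.54. Discriminant values: 0.95, 0.40, 0.35, 0.77; count ≥ 0.54 → 2.

2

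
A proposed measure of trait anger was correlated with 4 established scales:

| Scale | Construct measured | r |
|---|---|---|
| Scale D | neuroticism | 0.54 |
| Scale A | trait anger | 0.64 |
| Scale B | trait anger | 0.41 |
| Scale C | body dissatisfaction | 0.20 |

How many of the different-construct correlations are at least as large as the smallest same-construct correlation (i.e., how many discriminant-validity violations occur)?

1

Convergent (same construct = trait anger): Scale A, Scale B.
Smallest convergent = 0.41. Discriminant values: 0.54, 0.20; count ≥ 0.41 → 1.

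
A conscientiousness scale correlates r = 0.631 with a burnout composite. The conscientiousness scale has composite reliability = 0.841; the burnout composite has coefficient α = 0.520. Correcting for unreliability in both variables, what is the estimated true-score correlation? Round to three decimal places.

r_true = r_obs / √(r_xx · r_yy) = 0.631 / √(0.841 × 0.520) = 0.631 / √0.437320 = 0.631 / 0.6613 ≈ 0.954.

0.954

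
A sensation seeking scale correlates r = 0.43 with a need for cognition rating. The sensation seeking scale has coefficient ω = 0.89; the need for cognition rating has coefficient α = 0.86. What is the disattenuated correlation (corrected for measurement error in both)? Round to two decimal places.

r_true = r_obs / √(r_xx · r_yy) = 0.43 / √(0.89 × 0.86) = 0.43 / √0.7654 = 0.43 / 0.8749 ≈ 0.49.

0.49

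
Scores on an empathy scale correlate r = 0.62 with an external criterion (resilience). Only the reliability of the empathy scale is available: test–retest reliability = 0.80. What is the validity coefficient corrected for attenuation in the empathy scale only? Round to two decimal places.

0.69

Single correction: r_c = r_obs / √r_xx = 0.62 / √0.80 = 0.62 / 0.8944 ≈ 0.69.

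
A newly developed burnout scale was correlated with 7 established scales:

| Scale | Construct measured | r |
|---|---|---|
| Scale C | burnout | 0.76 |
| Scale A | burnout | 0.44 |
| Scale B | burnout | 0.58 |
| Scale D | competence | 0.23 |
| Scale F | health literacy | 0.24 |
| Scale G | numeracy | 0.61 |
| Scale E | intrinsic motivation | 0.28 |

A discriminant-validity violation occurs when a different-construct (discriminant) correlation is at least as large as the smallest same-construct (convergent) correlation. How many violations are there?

Convergent (same construct = burnout): Scale C, Scale A, Scale B.
Smallest convergent = 0.44. Discriminant values: 0.23, 0.24, 0.61, 0.28; count ≥ 0.44 → 1.

1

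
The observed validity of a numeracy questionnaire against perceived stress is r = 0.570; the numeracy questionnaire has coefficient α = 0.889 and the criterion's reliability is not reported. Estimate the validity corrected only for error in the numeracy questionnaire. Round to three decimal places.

Single correction: r_c = r_obs / √r_xx = 0.570 / √0.889 = 0.570 / 0.9429 ≈ 0.605.

0.605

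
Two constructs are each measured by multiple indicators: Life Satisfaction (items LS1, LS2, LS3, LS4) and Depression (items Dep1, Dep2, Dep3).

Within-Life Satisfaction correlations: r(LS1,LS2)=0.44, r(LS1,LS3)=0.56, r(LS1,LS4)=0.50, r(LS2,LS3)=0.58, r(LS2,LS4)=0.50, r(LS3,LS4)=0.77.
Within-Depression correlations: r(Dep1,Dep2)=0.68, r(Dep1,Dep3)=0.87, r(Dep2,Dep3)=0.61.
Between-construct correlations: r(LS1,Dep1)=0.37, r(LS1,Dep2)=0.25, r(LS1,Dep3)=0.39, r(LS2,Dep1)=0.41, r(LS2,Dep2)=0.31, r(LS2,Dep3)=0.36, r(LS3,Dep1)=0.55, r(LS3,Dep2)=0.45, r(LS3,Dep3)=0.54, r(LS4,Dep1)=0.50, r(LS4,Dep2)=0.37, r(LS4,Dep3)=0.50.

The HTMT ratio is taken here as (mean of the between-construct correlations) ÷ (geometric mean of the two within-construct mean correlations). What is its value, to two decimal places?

Mean heterotrait r = 5.00/12 = 0.4167.
Mean within-LS = 3.35/6 = 0.5583; mean within-Dep = 2.16/3 = 0.7200.
Geometric mean = √(0.5583 × 0.7200) = 0.6340.
HTMT = 0.4167 / 0.6340 = 0.66.

0.66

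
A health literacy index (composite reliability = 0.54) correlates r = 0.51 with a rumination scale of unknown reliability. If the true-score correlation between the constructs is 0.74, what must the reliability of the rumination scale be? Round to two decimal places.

r_true = r_obs / √(r_xx · r_yy) ⇒ 0.74 = 0.51 / √(0.54 · r_yy).
√(0.54 · r_yy) = 0.51 / 0.74 = 0.6892; 0.54 · r_yy = 0.4750; r_yy = 0.4750 / 0.54 ≈ 0.88.

0.88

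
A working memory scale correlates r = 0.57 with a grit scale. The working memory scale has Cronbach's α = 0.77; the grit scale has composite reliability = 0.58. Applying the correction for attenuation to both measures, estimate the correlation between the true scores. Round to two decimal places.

r_true = r_obs / √(r_xx · r_yy) = 0.57 / √(0.77 × 0.58) = 0.57 / √0.4466 = 0.57 / 0.6683 ≈ 0.85.

0.85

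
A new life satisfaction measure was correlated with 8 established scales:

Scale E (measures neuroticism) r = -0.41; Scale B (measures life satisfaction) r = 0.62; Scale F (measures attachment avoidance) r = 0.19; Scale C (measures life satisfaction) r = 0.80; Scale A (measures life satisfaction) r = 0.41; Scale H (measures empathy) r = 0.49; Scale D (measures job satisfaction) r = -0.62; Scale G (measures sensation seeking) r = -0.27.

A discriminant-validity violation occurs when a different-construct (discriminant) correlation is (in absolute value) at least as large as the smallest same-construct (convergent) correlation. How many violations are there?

3

Convergent (same construct = life satisfaction): Scale B, Scale C, Scale A.
Smallest convergent = 0.41. Discriminant |r|: 0.41, 0.19, 0.49, 0.62, 0.27; count ≥ 0.41 → 3.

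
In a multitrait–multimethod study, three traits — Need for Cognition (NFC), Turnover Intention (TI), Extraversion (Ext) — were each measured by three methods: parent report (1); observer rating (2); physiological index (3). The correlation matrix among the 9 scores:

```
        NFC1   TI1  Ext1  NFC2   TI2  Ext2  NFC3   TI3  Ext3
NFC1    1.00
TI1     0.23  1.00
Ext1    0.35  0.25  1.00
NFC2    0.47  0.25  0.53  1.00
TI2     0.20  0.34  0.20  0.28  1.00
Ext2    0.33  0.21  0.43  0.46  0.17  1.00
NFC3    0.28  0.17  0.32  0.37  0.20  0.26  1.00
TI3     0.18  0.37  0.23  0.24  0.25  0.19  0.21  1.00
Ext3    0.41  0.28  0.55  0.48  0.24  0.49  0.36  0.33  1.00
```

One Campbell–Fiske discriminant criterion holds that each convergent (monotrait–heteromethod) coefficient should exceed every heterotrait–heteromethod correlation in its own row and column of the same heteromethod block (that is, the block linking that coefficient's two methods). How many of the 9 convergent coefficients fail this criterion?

Checking each validity diagonal entry against its comparison values:
NFC (methods 1·2): 0.47 vs {0.20, 0.25, 0.33, 0.53} → fail.
NFC (methods 1·3): 0.28 vs {0.18, 0.17, 0.41, 0.32} → fail.
NFC (methods 2·3): 0.37 vs {0.24, 0.20, 0.48, 0.26} → fail.
TI (methods 1·2): 0.34 vs {0.25, 0.20, 0.21, 0.20} → pass.
TI (methods 1·3): 0.37 vs {0.17, 0.18, 0.28, 0.23} → pass.
TI (methods 2·3): 0.25 vs {0.20, 0.24, 0.24, 0.19} → pass.
Ext (methods 1·2): 0.43 vs {0.53, 0.33, 0.20, 0.21} → fail.
Ext (methods 1·3): 0.55 vs {0.32, 0.41, 0.23, 0.28} → pass.
Ext (methods 2·3): 0.49 vs {0.26, 0.48, 0.19, 0.24} → pass.
4 of 9 fail.

4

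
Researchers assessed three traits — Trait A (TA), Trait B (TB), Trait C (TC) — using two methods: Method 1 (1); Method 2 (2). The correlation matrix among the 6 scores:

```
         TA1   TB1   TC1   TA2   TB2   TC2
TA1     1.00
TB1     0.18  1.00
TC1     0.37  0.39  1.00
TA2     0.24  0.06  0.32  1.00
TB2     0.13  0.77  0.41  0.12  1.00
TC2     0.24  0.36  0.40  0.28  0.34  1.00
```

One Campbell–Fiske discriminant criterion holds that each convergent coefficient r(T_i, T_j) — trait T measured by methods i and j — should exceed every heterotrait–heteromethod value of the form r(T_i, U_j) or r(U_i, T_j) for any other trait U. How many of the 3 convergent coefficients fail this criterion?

2

Convergent coefficients and their comparison sets:
TA (methods 1·2): 0.24 vs {0.13, 0.06, 0.24, 0.32} → fail.
TB (methods 1·2): 0.77 vs {0.06, 0.13, 0.36, 0.41} → pass.
TC (methods 1·2): 0.40 vs {0.32, 0.24, 0.41, 0.36} → fail.
2 of 3 fail.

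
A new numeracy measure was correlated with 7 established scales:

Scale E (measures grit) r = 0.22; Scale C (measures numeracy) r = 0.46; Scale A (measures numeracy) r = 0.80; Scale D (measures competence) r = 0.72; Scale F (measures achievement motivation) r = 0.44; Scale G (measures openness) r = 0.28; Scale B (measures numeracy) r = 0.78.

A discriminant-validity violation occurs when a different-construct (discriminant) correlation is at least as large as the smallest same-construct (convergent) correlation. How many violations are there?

1

Convergent (same construct = numeracy): Scale C, Scale A, Scale B.
Smallest convergent = 0.46. Discriminant values: 0.22, 0.72, 0.44, 0.28; count ≥ 0.46 → 1.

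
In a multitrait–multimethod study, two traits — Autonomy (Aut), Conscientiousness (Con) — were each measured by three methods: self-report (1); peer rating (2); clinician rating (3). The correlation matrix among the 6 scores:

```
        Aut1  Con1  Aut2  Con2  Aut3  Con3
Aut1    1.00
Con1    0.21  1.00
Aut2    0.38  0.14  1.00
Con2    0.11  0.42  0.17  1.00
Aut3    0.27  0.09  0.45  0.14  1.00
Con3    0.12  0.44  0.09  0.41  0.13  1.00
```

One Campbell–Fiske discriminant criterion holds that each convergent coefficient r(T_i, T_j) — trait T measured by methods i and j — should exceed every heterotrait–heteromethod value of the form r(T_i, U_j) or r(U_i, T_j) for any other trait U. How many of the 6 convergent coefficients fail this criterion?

0

Each convergent coefficient versus the relevant comparison correlations:
Aut (methods 1·2): 0.38 vs {0.11, 0.14} → pass.
Aut (methods 1·3): 0.27 vs {0.12, 0.09} → pass.
Aut (methods 2·3): 0.45 vs {0.09, 0.14} → pass.
Con (methods 1·2): 0.42 vs {0.14, 0.11} → pass.
Con (methods 1·3): 0.44 vs {0.09, 0.12} → pass.
Con (methods 2·3): 0.41 vs {0.14, 0.09} → pass.
0 of 6 fail.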